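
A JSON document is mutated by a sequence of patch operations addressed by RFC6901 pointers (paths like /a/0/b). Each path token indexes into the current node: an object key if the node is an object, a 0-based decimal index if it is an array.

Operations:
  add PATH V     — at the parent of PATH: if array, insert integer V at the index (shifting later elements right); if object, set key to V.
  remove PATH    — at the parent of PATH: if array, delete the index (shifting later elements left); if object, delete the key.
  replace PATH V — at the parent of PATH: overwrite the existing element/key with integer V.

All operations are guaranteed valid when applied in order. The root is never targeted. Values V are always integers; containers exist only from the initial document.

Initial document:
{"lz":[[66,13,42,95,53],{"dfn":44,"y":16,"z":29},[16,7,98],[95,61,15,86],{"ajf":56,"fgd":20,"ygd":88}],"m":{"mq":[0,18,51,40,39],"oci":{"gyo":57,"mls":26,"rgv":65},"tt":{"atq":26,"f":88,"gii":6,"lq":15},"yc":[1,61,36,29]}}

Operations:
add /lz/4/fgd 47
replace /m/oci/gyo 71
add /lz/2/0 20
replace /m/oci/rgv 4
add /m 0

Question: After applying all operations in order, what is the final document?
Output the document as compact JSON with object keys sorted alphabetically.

After op 1 (add /lz/4/fgd 47): {"lz":[[66,13,42,95,53],{"dfn":44,"y":16,"z":29},[16,7,98],[95,61,15,86],{"ajf":56,"fgd":47,"ygd":88}],"m":{"mq":[0,18,51,40,39],"oci":{"gyo":57,"mls":26,"rgv":65},"tt":{"atq":26,"f":88,"gii":6,"lq":15},"yc":[1,61,36,29]}}
After op 2 (replace /m/oci/gyo 71): {"lz":[[66,13,42,95,53],{"dfn":44,"y":16,"z":29},[16,7,98],[95,61,15,86],{"ajf":56,"fgd":47,"ygd":88}],"m":{"mq":[0,18,51,40,39],"oci":{"gyo":71,"mls":26,"rgv":65},"tt":{"atq":26,"f":88,"gii":6,"lq":15},"yc":[1,61,36,29]}}
After op 3 (add /lz/2/0 20): {"lz":[[66,13,42,95,53],{"dfn":44,"y":16,"z":29},[20,16,7,98],[95,61,15,86],{"ajf":56,"fgd":47,"ygd":88}],"m":{"mq":[0,18,51,40,39],"oci":{"gyo":71,"mls":26,"rgv":65},"tt":{"atq":26,"f":88,"gii":6,"lq":15},"yc":[1,61,36,29]}}
After op 4 (replace /m/oci/rgv 4): {"lz":[[66,13,42,95,53],{"dfn":44,"y":16,"z":29},[20,16,7,98],[95,61,15,86],{"ajf":56,"fgd":47,"ygd":88}],"m":{"mq":[0,18,51,40,39],"oci":{"gyo":71,"mls":26,"rgv":4},"tt":{"atq":26,"f":88,"gii":6,"lq":15},"yc":[1,61,36,29]}}
After op 5 (add /m 0): {"lz":[[66,13,42,95,53],{"dfn":44,"y":16,"z":29},[20,16,7,98],[95,61,15,86],{"ajf":56,"fgd":47,"ygd":88}],"m":0}

Answer: {"lz":[[66,13,42,95,53],{"dfn":44,"y":16,"z":29},[20,16,7,98],[95,61,15,86],{"ajf":56,"fgd":47,"ygd":88}],"m":0}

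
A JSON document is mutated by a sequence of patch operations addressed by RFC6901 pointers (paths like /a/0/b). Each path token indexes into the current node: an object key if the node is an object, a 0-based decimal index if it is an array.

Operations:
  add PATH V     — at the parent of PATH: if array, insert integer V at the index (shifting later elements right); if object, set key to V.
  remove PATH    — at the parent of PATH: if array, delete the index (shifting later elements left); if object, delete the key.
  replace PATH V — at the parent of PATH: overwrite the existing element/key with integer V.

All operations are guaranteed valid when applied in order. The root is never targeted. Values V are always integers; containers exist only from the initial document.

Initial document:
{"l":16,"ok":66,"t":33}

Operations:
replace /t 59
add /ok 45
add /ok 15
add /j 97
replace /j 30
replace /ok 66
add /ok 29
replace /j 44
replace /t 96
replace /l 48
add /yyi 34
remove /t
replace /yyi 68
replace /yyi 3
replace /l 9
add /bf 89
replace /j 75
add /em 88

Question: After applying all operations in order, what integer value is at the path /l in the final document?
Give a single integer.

Answer: 9

Derivation:
After op 1 (replace /t 59): {"l":16,"ok":66,"t":59}
After op 2 (add /ok 45): {"l":16,"ok":45,"t":59}
After op 3 (add /ok 15): {"l":16,"ok":15,"t":59}
After op 4 (add /j 97): {"j":97,"l":16,"ok":15,"t":59}
After op 5 (replace /j 30): {"j":30,"l":16,"ok":15,"t":59}
After op 6 (replace /ok 66): {"j":30,"l":16,"ok":66,"t":59}
After op 7 (add /ok 29): {"j":30,"l":16,"ok":29,"t":59}
After op 8 (replace /j 44): {"j":44,"l":16,"ok":29,"t":59}
After op 9 (replace /t 96): {"j":44,"l":16,"ok":29,"t":96}
After op 10 (replace /l 48): {"j":44,"l":48,"ok":29,"t":96}
After op 11 (add /yyi 34): {"j":44,"l":48,"ok":29,"t":96,"yyi":34}
After op 12 (remove /t): {"j":44,"l":48,"ok":29,"yyi":34}
After op 13 (replace /yyi 68): {"j":44,"l":48,"ok":29,"yyi":68}
After op 14 (replace /yyi 3): {"j":44,"l":48,"ok":29,"yyi":3}
After op 15 (replace /l 9): {"j":44,"l":9,"ok":29,"yyi":3}
After op 16 (add /bf 89): {"bf":89,"j":44,"l":9,"ok":29,"yyi":3}
After op 17 (replace /j 75): {"bf":89,"j":75,"l":9,"ok":29,"yyi":3}
After op 18 (add /em 88): {"bf":89,"em":88,"j":75,"l":9,"ok":29,"yyi":3}
Value at /l: 9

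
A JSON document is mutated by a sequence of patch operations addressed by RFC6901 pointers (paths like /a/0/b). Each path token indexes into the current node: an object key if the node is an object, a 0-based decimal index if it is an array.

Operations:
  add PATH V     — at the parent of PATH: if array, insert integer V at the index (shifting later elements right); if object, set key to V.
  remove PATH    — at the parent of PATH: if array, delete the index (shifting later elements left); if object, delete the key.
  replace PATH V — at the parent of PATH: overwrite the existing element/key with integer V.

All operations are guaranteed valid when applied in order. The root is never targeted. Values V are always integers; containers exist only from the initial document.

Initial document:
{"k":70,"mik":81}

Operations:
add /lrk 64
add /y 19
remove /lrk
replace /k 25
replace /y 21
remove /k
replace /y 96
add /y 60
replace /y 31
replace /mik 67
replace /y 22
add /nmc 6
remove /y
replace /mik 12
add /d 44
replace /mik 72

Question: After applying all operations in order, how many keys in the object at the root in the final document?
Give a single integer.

Answer: 3

Derivation:
After op 1 (add /lrk 64): {"k":70,"lrk":64,"mik":81}
After op 2 (add /y 19): {"k":70,"lrk":64,"mik":81,"y":19}
After op 3 (remove /lrk): {"k":70,"mik":81,"y":19}
After op 4 (replace /k 25): {"k":25,"mik":81,"y":19}
After op 5 (replace /y 21): {"k":25,"mik":81,"y":21}
After op 6 (remove /k): {"mik":81,"y":21}
After op 7 (replace /y 96): {"mik":81,"y":96}
After op 8 (add /y 60): {"mik":81,"y":60}
After op 9 (replace /y 31): {"mik":81,"y":31}
After op 10 (replace /mik 67): {"mik":67,"y":31}
After op 11 (replace /y 22): {"mik":67,"y":22}
After op 12 (add /nmc 6): {"mik":67,"nmc":6,"y":22}
After op 13 (remove /y): {"mik":67,"nmc":6}
After op 14 (replace /mik 12): {"mik":12,"nmc":6}
After op 15 (add /d 44): {"d":44,"mik":12,"nmc":6}
After op 16 (replace /mik 72): {"d":44,"mik":72,"nmc":6}
Size at the root: 3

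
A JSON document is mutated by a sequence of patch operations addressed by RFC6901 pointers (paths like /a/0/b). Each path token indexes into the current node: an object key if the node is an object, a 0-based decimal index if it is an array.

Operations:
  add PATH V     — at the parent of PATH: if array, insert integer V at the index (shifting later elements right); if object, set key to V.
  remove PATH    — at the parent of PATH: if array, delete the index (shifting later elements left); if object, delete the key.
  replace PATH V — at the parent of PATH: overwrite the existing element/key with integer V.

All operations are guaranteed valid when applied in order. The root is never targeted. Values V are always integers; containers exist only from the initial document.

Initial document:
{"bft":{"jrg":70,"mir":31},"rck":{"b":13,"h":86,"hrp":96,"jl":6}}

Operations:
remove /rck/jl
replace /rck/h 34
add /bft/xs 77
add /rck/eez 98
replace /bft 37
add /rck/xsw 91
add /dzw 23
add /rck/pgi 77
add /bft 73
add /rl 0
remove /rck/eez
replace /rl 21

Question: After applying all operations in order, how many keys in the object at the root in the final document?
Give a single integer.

After op 1 (remove /rck/jl): {"bft":{"jrg":70,"mir":31},"rck":{"b":13,"h":86,"hrp":96}}
After op 2 (replace /rck/h 34): {"bft":{"jrg":70,"mir":31},"rck":{"b":13,"h":34,"hrp":96}}
After op 3 (add /bft/xs 77): {"bft":{"jrg":70,"mir":31,"xs":77},"rck":{"b":13,"h":34,"hrp":96}}
After op 4 (add /rck/eez 98): {"bft":{"jrg":70,"mir":31,"xs":77},"rck":{"b":13,"eez":98,"h":34,"hrp":96}}
After op 5 (replace /bft 37): {"bft":37,"rck":{"b":13,"eez":98,"h":34,"hrp":96}}
After op 6 (add /rck/xsw 91): {"bft":37,"rck":{"b":13,"eez":98,"h":34,"hrp":96,"xsw":91}}
After op 7 (add /dzw 23): {"bft":37,"dzw":23,"rck":{"b":13,"eez":98,"h":34,"hrp":96,"xsw":91}}
After op 8 (add /rck/pgi 77): {"bft":37,"dzw":23,"rck":{"b":13,"eez":98,"h":34,"hrp":96,"pgi":77,"xsw":91}}
After op 9 (add /bft 73): {"bft":73,"dzw":23,"rck":{"b":13,"eez":98,"h":34,"hrp":96,"pgi":77,"xsw":91}}
After op 10 (add /rl 0): {"bft":73,"dzw":23,"rck":{"b":13,"eez":98,"h":34,"hrp":96,"pgi":77,"xsw":91},"rl":0}
After op 11 (remove /rck/eez): {"bft":73,"dzw":23,"rck":{"b":13,"h":34,"hrp":96,"pgi":77,"xsw":91},"rl":0}
After op 12 (replace /rl 21): {"bft":73,"dzw":23,"rck":{"b":13,"h":34,"hrp":96,"pgi":77,"xsw":91},"rl":21}
Size at the root: 4

Answer: 4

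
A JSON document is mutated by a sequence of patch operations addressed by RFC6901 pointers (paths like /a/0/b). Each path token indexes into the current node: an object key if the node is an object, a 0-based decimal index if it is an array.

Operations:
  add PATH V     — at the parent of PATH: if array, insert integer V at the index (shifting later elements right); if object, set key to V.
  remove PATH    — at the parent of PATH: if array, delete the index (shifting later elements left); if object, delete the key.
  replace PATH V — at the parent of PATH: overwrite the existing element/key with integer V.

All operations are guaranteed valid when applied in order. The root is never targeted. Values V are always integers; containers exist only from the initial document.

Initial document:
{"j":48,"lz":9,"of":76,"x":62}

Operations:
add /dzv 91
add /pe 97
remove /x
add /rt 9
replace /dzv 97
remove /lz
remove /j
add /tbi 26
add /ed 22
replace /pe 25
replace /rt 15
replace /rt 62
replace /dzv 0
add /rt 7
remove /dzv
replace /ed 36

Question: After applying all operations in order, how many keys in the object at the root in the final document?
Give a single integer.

Answer: 5

Derivation:
After op 1 (add /dzv 91): {"dzv":91,"j":48,"lz":9,"of":76,"x":62}
After op 2 (add /pe 97): {"dzv":91,"j":48,"lz":9,"of":76,"pe":97,"x":62}
After op 3 (remove /x): {"dzv":91,"j":48,"lz":9,"of":76,"pe":97}
After op 4 (add /rt 9): {"dzv":91,"j":48,"lz":9,"of":76,"pe":97,"rt":9}
After op 5 (replace /dzv 97): {"dzv":97,"j":48,"lz":9,"of":76,"pe":97,"rt":9}
After op 6 (remove /lz): {"dzv":97,"j":48,"of":76,"pe":97,"rt":9}
After op 7 (remove /j): {"dzv":97,"of":76,"pe":97,"rt":9}
After op 8 (add /tbi 26): {"dzv":97,"of":76,"pe":97,"rt":9,"tbi":26}
After op 9 (add /ed 22): {"dzv":97,"ed":22,"of":76,"pe":97,"rt":9,"tbi":26}
After op 10 (replace /pe 25): {"dzv":97,"ed":22,"of":76,"pe":25,"rt":9,"tbi":26}
After op 11 (replace /rt 15): {"dzv":97,"ed":22,"of":76,"pe":25,"rt":15,"tbi":26}
After op 12 (replace /rt 62): {"dzv":97,"ed":22,"of":76,"pe":25,"rt":62,"tbi":26}
After op 13 (replace /dzv 0): {"dzv":0,"ed":22,"of":76,"pe":25,"rt":62,"tbi":26}
After op 14 (add /rt 7): {"dzv":0,"ed":22,"of":76,"pe":25,"rt":7,"tbi":26}
After op 15 (remove /dzv): {"ed":22,"of":76,"pe":25,"rt":7,"tbi":26}
After op 16 (replace /ed 36): {"ed":36,"of":76,"pe":25,"rt":7,"tbi":26}
Size at the root: 5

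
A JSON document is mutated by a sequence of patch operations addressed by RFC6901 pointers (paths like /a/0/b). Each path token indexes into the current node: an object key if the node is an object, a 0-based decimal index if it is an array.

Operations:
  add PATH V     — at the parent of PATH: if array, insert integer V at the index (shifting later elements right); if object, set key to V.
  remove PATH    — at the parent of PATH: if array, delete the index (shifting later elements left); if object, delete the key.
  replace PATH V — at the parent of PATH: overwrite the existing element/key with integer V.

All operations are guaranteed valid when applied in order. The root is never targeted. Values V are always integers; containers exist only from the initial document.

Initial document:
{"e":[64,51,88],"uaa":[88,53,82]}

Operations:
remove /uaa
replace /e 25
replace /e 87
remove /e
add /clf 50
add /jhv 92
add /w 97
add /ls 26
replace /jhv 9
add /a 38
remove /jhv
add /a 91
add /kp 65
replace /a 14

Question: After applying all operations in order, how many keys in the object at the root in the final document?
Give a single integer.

After op 1 (remove /uaa): {"e":[64,51,88]}
After op 2 (replace /e 25): {"e":25}
After op 3 (replace /e 87): {"e":87}
After op 4 (remove /e): {}
After op 5 (add /clf 50): {"clf":50}
After op 6 (add /jhv 92): {"clf":50,"jhv":92}
After op 7 (add /w 97): {"clf":50,"jhv":92,"w":97}
After op 8 (add /ls 26): {"clf":50,"jhv":92,"ls":26,"w":97}
After op 9 (replace /jhv 9): {"clf":50,"jhv":9,"ls":26,"w":97}
After op 10 (add /a 38): {"a":38,"clf":50,"jhv":9,"ls":26,"w":97}
After op 11 (remove /jhv): {"a":38,"clf":50,"ls":26,"w":97}
After op 12 (add /a 91): {"a":91,"clf":50,"ls":26,"w":97}
After op 13 (add /kp 65): {"a":91,"clf":50,"kp":65,"ls":26,"w":97}
After op 14 (replace /a 14): {"a":14,"clf":50,"kp":65,"ls":26,"w":97}
Size at the root: 5

Answer: 5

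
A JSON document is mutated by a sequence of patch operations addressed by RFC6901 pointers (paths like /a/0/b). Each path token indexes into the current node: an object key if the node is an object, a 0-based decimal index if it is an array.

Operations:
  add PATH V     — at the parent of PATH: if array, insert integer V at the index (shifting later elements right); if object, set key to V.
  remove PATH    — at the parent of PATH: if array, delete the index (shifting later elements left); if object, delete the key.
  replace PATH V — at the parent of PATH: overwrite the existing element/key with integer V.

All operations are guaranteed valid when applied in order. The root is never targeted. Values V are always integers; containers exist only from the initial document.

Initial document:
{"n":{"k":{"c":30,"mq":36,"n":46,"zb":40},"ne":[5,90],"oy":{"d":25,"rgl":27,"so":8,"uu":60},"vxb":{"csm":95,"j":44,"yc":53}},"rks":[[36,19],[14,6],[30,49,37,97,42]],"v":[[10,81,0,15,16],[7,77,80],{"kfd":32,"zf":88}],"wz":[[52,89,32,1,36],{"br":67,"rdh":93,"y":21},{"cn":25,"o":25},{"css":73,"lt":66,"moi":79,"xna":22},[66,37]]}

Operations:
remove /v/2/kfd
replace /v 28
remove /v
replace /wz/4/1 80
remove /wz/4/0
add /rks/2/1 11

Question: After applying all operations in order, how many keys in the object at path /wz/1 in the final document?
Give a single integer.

Answer: 3

Derivation:
After op 1 (remove /v/2/kfd): {"n":{"k":{"c":30,"mq":36,"n":46,"zb":40},"ne":[5,90],"oy":{"d":25,"rgl":27,"so":8,"uu":60},"vxb":{"csm":95,"j":44,"yc":53}},"rks":[[36,19],[14,6],[30,49,37,97,42]],"v":[[10,81,0,15,16],[7,77,80],{"zf":88}],"wz":[[52,89,32,1,36],{"br":67,"rdh":93,"y":21},{"cn":25,"o":25},{"css":73,"lt":66,"moi":79,"xna":22},[66,37]]}
After op 2 (replace /v 28): {"n":{"k":{"c":30,"mq":36,"n":46,"zb":40},"ne":[5,90],"oy":{"d":25,"rgl":27,"so":8,"uu":60},"vxb":{"csm":95,"j":44,"yc":53}},"rks":[[36,19],[14,6],[30,49,37,97,42]],"v":28,"wz":[[52,89,32,1,36],{"br":67,"rdh":93,"y":21},{"cn":25,"o":25},{"css":73,"lt":66,"moi":79,"xna":22},[66,37]]}
After op 3 (remove /v): {"n":{"k":{"c":30,"mq":36,"n":46,"zb":40},"ne":[5,90],"oy":{"d":25,"rgl":27,"so":8,"uu":60},"vxb":{"csm":95,"j":44,"yc":53}},"rks":[[36,19],[14,6],[30,49,37,97,42]],"wz":[[52,89,32,1,36],{"br":67,"rdh":93,"y":21},{"cn":25,"o":25},{"css":73,"lt":66,"moi":79,"xna":22},[66,37]]}
After op 4 (replace /wz/4/1 80): {"n":{"k":{"c":30,"mq":36,"n":46,"zb":40},"ne":[5,90],"oy":{"d":25,"rgl":27,"so":8,"uu":60},"vxb":{"csm":95,"j":44,"yc":53}},"rks":[[36,19],[14,6],[30,49,37,97,42]],"wz":[[52,89,32,1,36],{"br":67,"rdh":93,"y":21},{"cn":25,"o":25},{"css":73,"lt":66,"moi":79,"xna":22},[66,80]]}
After op 5 (remove /wz/4/0): {"n":{"k":{"c":30,"mq":36,"n":46,"zb":40},"ne":[5,90],"oy":{"d":25,"rgl":27,"so":8,"uu":60},"vxb":{"csm":95,"j":44,"yc":53}},"rks":[[36,19],[14,6],[30,49,37,97,42]],"wz":[[52,89,32,1,36],{"br":67,"rdh":93,"y":21},{"cn":25,"o":25},{"css":73,"lt":66,"moi":79,"xna":22},[80]]}
After op 6 (add /rks/2/1 11): {"n":{"k":{"c":30,"mq":36,"n":46,"zb":40},"ne":[5,90],"oy":{"d":25,"rgl":27,"so":8,"uu":60},"vxb":{"csm":95,"j":44,"yc":53}},"rks":[[36,19],[14,6],[30,11,49,37,97,42]],"wz":[[52,89,32,1,36],{"br":67,"rdh":93,"y":21},{"cn":25,"o":25},{"css":73,"lt":66,"moi":79,"xna":22},[80]]}
Size at path /wz/1: 3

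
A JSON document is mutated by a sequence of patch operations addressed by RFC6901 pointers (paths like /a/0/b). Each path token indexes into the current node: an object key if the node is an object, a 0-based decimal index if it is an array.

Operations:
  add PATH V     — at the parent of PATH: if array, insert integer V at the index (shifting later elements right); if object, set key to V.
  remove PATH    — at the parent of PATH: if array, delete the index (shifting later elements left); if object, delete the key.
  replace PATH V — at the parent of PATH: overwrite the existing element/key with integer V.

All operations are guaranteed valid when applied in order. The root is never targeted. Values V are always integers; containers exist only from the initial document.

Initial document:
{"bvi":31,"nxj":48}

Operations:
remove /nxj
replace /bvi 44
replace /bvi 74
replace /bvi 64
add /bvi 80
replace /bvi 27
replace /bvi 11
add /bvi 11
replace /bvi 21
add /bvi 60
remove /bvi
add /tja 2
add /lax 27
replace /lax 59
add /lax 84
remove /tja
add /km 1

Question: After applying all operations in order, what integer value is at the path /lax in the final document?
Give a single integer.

Answer: 84

Derivation:
After op 1 (remove /nxj): {"bvi":31}
After op 2 (replace /bvi 44): {"bvi":44}
After op 3 (replace /bvi 74): {"bvi":74}
After op 4 (replace /bvi 64): {"bvi":64}
After op 5 (add /bvi 80): {"bvi":80}
After op 6 (replace /bvi 27): {"bvi":27}
After op 7 (replace /bvi 11): {"bvi":11}
After op 8 (add /bvi 11): {"bvi":11}
After op 9 (replace /bvi 21): {"bvi":21}
After op 10 (add /bvi 60): {"bvi":60}
After op 11 (remove /bvi): {}
After op 12 (add /tja 2): {"tja":2}
After op 13 (add /lax 27): {"lax":27,"tja":2}
After op 14 (replace /lax 59): {"lax":59,"tja":2}
After op 15 (add /lax 84): {"lax":84,"tja":2}
After op 16 (remove /tja): {"lax":84}
After op 17 (add /km 1): {"km":1,"lax":84}
Value at /lax: 84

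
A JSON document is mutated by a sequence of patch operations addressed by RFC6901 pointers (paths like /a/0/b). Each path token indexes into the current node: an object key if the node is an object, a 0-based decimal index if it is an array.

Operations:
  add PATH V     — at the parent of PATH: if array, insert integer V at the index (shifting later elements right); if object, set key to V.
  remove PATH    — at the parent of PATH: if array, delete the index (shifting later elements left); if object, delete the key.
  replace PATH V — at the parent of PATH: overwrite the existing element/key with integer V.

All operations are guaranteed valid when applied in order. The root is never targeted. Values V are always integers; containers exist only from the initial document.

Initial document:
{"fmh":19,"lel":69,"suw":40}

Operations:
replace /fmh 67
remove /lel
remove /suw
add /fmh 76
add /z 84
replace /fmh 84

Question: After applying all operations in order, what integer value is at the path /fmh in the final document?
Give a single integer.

After op 1 (replace /fmh 67): {"fmh":67,"lel":69,"suw":40}
After op 2 (remove /lel): {"fmh":67,"suw":40}
After op 3 (remove /suw): {"fmh":67}
After op 4 (add /fmh 76): {"fmh":76}
After op 5 (add /z 84): {"fmh":76,"z":84}
After op 6 (replace /fmh 84): {"fmh":84,"z":84}
Value at /fmh: 84

Answer: 84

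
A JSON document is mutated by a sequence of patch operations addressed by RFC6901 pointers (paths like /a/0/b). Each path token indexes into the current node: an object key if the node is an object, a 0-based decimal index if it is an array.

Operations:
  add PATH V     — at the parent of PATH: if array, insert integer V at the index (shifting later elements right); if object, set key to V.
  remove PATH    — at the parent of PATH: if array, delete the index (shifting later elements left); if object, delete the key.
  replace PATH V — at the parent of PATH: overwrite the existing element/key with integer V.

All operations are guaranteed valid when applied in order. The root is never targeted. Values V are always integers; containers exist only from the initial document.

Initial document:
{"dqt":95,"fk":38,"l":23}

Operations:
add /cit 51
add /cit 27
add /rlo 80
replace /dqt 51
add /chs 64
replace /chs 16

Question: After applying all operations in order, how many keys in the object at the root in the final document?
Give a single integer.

Answer: 6

Derivation:
After op 1 (add /cit 51): {"cit":51,"dqt":95,"fk":38,"l":23}
After op 2 (add /cit 27): {"cit":27,"dqt":95,"fk":38,"l":23}
After op 3 (add /rlo 80): {"cit":27,"dqt":95,"fk":38,"l":23,"rlo":80}
After op 4 (replace /dqt 51): {"cit":27,"dqt":51,"fk":38,"l":23,"rlo":80}
After op 5 (add /chs 64): {"chs":64,"cit":27,"dqt":51,"fk":38,"l":23,"rlo":80}
After op 6 (replace /chs 16): {"chs":16,"cit":27,"dqt":51,"fk":38,"l":23,"rlo":80}
Size at the root: 6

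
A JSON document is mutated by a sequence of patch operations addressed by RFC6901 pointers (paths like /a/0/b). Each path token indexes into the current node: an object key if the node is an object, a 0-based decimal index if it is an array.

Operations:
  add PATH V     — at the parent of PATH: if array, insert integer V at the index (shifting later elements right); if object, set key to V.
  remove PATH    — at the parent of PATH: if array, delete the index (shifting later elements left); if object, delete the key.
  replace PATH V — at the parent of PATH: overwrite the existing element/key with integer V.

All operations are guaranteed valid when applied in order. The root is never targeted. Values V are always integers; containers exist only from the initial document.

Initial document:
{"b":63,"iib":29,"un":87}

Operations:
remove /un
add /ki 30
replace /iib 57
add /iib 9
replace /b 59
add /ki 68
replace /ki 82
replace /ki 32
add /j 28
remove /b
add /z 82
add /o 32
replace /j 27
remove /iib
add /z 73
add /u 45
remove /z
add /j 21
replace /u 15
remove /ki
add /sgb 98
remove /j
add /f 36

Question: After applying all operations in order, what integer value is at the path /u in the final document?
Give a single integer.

Answer: 15

Derivation:
After op 1 (remove /un): {"b":63,"iib":29}
After op 2 (add /ki 30): {"b":63,"iib":29,"ki":30}
After op 3 (replace /iib 57): {"b":63,"iib":57,"ki":30}
After op 4 (add /iib 9): {"b":63,"iib":9,"ki":30}
After op 5 (replace /b 59): {"b":59,"iib":9,"ki":30}
After op 6 (add /ki 68): {"b":59,"iib":9,"ki":68}
After op 7 (replace /ki 82): {"b":59,"iib":9,"ki":82}
After op 8 (replace /ki 32): {"b":59,"iib":9,"ki":32}
After op 9 (add /j 28): {"b":59,"iib":9,"j":28,"ki":32}
After op 10 (remove /b): {"iib":9,"j":28,"ki":32}
After op 11 (add /z 82): {"iib":9,"j":28,"ki":32,"z":82}
After op 12 (add /o 32): {"iib":9,"j":28,"ki":32,"o":32,"z":82}
After op 13 (replace /j 27): {"iib":9,"j":27,"ki":32,"o":32,"z":82}
After op 14 (remove /iib): {"j":27,"ki":32,"o":32,"z":82}
After op 15 (add /z 73): {"j":27,"ki":32,"o":32,"z":73}
After op 16 (add /u 45): {"j":27,"ki":32,"o":32,"u":45,"z":73}
After op 17 (remove /z): {"j":27,"ki":32,"o":32,"u":45}
After op 18 (add /j 21): {"j":21,"ki":32,"o":32,"u":45}
After op 19 (replace /u 15): {"j":21,"ki":32,"o":32,"u":15}
After op 20 (remove /ki): {"j":21,"o":32,"u":15}
After op 21 (add /sgb 98): {"j":21,"o":32,"sgb":98,"u":15}
After op 22 (remove /j): {"o":32,"sgb":98,"u":15}
After op 23 (add /f 36): {"f":36,"o":32,"sgb":98,"u":15}
Value at /u: 15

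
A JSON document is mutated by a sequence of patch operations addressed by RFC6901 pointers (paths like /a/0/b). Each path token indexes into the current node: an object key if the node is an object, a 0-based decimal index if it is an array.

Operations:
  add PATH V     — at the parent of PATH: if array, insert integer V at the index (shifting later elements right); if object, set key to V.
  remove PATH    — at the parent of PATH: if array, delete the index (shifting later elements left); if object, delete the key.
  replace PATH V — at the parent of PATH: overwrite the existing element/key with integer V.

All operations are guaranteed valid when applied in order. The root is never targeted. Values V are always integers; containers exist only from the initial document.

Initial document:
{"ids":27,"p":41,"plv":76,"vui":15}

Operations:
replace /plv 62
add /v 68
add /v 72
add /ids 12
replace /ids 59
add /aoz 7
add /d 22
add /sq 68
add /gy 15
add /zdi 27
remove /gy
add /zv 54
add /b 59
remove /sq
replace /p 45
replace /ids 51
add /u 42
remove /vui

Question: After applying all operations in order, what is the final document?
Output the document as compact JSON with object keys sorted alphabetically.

After op 1 (replace /plv 62): {"ids":27,"p":41,"plv":62,"vui":15}
After op 2 (add /v 68): {"ids":27,"p":41,"plv":62,"v":68,"vui":15}
After op 3 (add /v 72): {"ids":27,"p":41,"plv":62,"v":72,"vui":15}
After op 4 (add /ids 12): {"ids":12,"p":41,"plv":62,"v":72,"vui":15}
After op 5 (replace /ids 59): {"ids":59,"p":41,"plv":62,"v":72,"vui":15}
After op 6 (add /aoz 7): {"aoz":7,"ids":59,"p":41,"plv":62,"v":72,"vui":15}
After op 7 (add /d 22): {"aoz":7,"d":22,"ids":59,"p":41,"plv":62,"v":72,"vui":15}
After op 8 (add /sq 68): {"aoz":7,"d":22,"ids":59,"p":41,"plv":62,"sq":68,"v":72,"vui":15}
After op 9 (add /gy 15): {"aoz":7,"d":22,"gy":15,"ids":59,"p":41,"plv":62,"sq":68,"v":72,"vui":15}
After op 10 (add /zdi 27): {"aoz":7,"d":22,"gy":15,"ids":59,"p":41,"plv":62,"sq":68,"v":72,"vui":15,"zdi":27}
After op 11 (remove /gy): {"aoz":7,"d":22,"ids":59,"p":41,"plv":62,"sq":68,"v":72,"vui":15,"zdi":27}
After op 12 (add /zv 54): {"aoz":7,"d":22,"ids":59,"p":41,"plv":62,"sq":68,"v":72,"vui":15,"zdi":27,"zv":54}
After op 13 (add /b 59): {"aoz":7,"b":59,"d":22,"ids":59,"p":41,"plv":62,"sq":68,"v":72,"vui":15,"zdi":27,"zv":54}
After op 14 (remove /sq): {"aoz":7,"b":59,"d":22,"ids":59,"p":41,"plv":62,"v":72,"vui":15,"zdi":27,"zv":54}
After op 15 (replace /p 45): {"aoz":7,"b":59,"d":22,"ids":59,"p":45,"plv":62,"v":72,"vui":15,"zdi":27,"zv":54}
After op 16 (replace /ids 51): {"aoz":7,"b":59,"d":22,"ids":51,"p":45,"plv":62,"v":72,"vui":15,"zdi":27,"zv":54}
After op 17 (add /u 42): {"aoz":7,"b":59,"d":22,"ids":51,"p":45,"plv":62,"u":42,"v":72,"vui":15,"zdi":27,"zv":54}
After op 18 (remove /vui): {"aoz":7,"b":59,"d":22,"ids":51,"p":45,"plv":62,"u":42,"v":72,"zdi":27,"zv":54}

Answer: {"aoz":7,"b":59,"d":22,"ids":51,"p":45,"plv":62,"u":42,"v":72,"zdi":27,"zv":54}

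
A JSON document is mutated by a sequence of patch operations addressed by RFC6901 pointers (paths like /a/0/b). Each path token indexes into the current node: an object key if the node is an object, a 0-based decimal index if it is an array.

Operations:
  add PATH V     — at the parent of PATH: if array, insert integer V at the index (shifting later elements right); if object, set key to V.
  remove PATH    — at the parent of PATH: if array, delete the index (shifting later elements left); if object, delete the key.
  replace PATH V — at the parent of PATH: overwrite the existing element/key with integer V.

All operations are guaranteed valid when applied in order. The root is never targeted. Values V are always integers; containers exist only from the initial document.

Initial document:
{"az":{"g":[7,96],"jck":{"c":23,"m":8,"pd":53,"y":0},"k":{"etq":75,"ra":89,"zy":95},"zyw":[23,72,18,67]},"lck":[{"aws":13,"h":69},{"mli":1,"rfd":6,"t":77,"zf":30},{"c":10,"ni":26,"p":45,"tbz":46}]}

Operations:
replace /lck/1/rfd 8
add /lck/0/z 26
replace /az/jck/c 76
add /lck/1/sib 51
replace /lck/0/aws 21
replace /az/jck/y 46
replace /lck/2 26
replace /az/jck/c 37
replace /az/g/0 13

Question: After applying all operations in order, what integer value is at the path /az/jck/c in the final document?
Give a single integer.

Answer: 37

Derivation:
After op 1 (replace /lck/1/rfd 8): {"az":{"g":[7,96],"jck":{"c":23,"m":8,"pd":53,"y":0},"k":{"etq":75,"ra":89,"zy":95},"zyw":[23,72,18,67]},"lck":[{"aws":13,"h":69},{"mli":1,"rfd":8,"t":77,"zf":30},{"c":10,"ni":26,"p":45,"tbz":46}]}
After op 2 (add /lck/0/z 26): {"az":{"g":[7,96],"jck":{"c":23,"m":8,"pd":53,"y":0},"k":{"etq":75,"ra":89,"zy":95},"zyw":[23,72,18,67]},"lck":[{"aws":13,"h":69,"z":26},{"mli":1,"rfd":8,"t":77,"zf":30},{"c":10,"ni":26,"p":45,"tbz":46}]}
After op 3 (replace /az/jck/c 76): {"az":{"g":[7,96],"jck":{"c":76,"m":8,"pd":53,"y":0},"k":{"etq":75,"ra":89,"zy":95},"zyw":[23,72,18,67]},"lck":[{"aws":13,"h":69,"z":26},{"mli":1,"rfd":8,"t":77,"zf":30},{"c":10,"ni":26,"p":45,"tbz":46}]}
After op 4 (add /lck/1/sib 51): {"az":{"g":[7,96],"jck":{"c":76,"m":8,"pd":53,"y":0},"k":{"etq":75,"ra":89,"zy":95},"zyw":[23,72,18,67]},"lck":[{"aws":13,"h":69,"z":26},{"mli":1,"rfd":8,"sib":51,"t":77,"zf":30},{"c":10,"ni":26,"p":45,"tbz":46}]}
After op 5 (replace /lck/0/aws 21): {"az":{"g":[7,96],"jck":{"c":76,"m":8,"pd":53,"y":0},"k":{"etq":75,"ra":89,"zy":95},"zyw":[23,72,18,67]},"lck":[{"aws":21,"h":69,"z":26},{"mli":1,"rfd":8,"sib":51,"t":77,"zf":30},{"c":10,"ni":26,"p":45,"tbz":46}]}
After op 6 (replace /az/jck/y 46): {"az":{"g":[7,96],"jck":{"c":76,"m":8,"pd":53,"y":46},"k":{"etq":75,"ra":89,"zy":95},"zyw":[23,72,18,67]},"lck":[{"aws":21,"h":69,"z":26},{"mli":1,"rfd":8,"sib":51,"t":77,"zf":30},{"c":10,"ni":26,"p":45,"tbz":46}]}
After op 7 (replace /lck/2 26): {"az":{"g":[7,96],"jck":{"c":76,"m":8,"pd":53,"y":46},"k":{"etq":75,"ra":89,"zy":95},"zyw":[23,72,18,67]},"lck":[{"aws":21,"h":69,"z":26},{"mli":1,"rfd":8,"sib":51,"t":77,"zf":30},26]}
After op 8 (replace /az/jck/c 37): {"az":{"g":[7,96],"jck":{"c":37,"m":8,"pd":53,"y":46},"k":{"etq":75,"ra":89,"zy":95},"zyw":[23,72,18,67]},"lck":[{"aws":21,"h":69,"z":26},{"mli":1,"rfd":8,"sib":51,"t":77,"zf":30},26]}
After op 9 (replace /az/g/0 13): {"az":{"g":[13,96],"jck":{"c":37,"m":8,"pd":53,"y":46},"k":{"etq":75,"ra":89,"zy":95},"zyw":[23,72,18,67]},"lck":[{"aws":21,"h":69,"z":26},{"mli":1,"rfd":8,"sib":51,"t":77,"zf":30},26]}
Value at /az/jck/c: 37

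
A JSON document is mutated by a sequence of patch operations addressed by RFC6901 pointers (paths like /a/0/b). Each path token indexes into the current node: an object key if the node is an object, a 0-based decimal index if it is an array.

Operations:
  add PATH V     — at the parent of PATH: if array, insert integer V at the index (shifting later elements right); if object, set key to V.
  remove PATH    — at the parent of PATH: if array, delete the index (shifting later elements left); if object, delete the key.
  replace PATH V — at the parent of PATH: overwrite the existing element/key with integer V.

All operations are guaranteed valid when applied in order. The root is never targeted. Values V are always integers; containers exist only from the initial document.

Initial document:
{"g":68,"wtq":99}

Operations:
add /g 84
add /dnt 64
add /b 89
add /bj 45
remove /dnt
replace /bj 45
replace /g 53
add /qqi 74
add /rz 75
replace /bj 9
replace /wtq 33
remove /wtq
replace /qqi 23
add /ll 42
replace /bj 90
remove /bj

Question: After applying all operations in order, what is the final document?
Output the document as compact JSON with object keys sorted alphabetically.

After op 1 (add /g 84): {"g":84,"wtq":99}
After op 2 (add /dnt 64): {"dnt":64,"g":84,"wtq":99}
After op 3 (add /b 89): {"b":89,"dnt":64,"g":84,"wtq":99}
After op 4 (add /bj 45): {"b":89,"bj":45,"dnt":64,"g":84,"wtq":99}
After op 5 (remove /dnt): {"b":89,"bj":45,"g":84,"wtq":99}
After op 6 (replace /bj 45): {"b":89,"bj":45,"g":84,"wtq":99}
After op 7 (replace /g 53): {"b":89,"bj":45,"g":53,"wtq":99}
After op 8 (add /qqi 74): {"b":89,"bj":45,"g":53,"qqi":74,"wtq":99}
After op 9 (add /rz 75): {"b":89,"bj":45,"g":53,"qqi":74,"rz":75,"wtq":99}
After op 10 (replace /bj 9): {"b":89,"bj":9,"g":53,"qqi":74,"rz":75,"wtq":99}
After op 11 (replace /wtq 33): {"b":89,"bj":9,"g":53,"qqi":74,"rz":75,"wtq":33}
After op 12 (remove /wtq): {"b":89,"bj":9,"g":53,"qqi":74,"rz":75}
After op 13 (replace /qqi 23): {"b":89,"bj":9,"g":53,"qqi":23,"rz":75}
After op 14 (add /ll 42): {"b":89,"bj":9,"g":53,"ll":42,"qqi":23,"rz":75}
After op 15 (replace /bj 90): {"b":89,"bj":90,"g":53,"ll":42,"qqi":23,"rz":75}
After op 16 (remove /bj): {"b":89,"g":53,"ll":42,"qqi":23,"rz":75}

Answer: {"b":89,"g":53,"ll":42,"qqi":23,"rz":75}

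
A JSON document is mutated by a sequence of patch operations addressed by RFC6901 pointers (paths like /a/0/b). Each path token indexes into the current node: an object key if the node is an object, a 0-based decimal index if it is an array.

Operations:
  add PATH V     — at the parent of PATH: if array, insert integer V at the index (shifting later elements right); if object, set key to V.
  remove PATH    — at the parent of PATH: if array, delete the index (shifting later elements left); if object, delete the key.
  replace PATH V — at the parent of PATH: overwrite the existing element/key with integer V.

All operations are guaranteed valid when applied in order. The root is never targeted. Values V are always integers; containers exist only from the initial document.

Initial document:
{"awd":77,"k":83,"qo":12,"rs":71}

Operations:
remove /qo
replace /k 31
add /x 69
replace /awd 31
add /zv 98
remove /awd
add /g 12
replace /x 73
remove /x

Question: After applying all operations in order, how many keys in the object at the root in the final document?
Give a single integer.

After op 1 (remove /qo): {"awd":77,"k":83,"rs":71}
After op 2 (replace /k 31): {"awd":77,"k":31,"rs":71}
After op 3 (add /x 69): {"awd":77,"k":31,"rs":71,"x":69}
After op 4 (replace /awd 31): {"awd":31,"k":31,"rs":71,"x":69}
After op 5 (add /zv 98): {"awd":31,"k":31,"rs":71,"x":69,"zv":98}
After op 6 (remove /awd): {"k":31,"rs":71,"x":69,"zv":98}
After op 7 (add /g 12): {"g":12,"k":31,"rs":71,"x":69,"zv":98}
After op 8 (replace /x 73): {"g":12,"k":31,"rs":71,"x":73,"zv":98}
After op 9 (remove /x): {"g":12,"k":31,"rs":71,"zv":98}
Size at the root: 4

Answer: 4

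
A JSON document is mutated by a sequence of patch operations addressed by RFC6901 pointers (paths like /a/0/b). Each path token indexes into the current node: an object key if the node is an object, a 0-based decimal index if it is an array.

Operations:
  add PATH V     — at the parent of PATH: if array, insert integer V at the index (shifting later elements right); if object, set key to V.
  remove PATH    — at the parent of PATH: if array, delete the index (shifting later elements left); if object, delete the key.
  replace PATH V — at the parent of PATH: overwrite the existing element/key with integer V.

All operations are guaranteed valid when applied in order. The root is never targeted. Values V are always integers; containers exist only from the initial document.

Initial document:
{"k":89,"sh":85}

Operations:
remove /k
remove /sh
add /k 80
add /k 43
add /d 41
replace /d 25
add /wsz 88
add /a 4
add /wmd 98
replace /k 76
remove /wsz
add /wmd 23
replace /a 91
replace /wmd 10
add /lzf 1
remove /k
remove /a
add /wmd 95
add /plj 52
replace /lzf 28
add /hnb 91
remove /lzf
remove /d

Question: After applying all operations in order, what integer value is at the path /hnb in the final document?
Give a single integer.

After op 1 (remove /k): {"sh":85}
After op 2 (remove /sh): {}
After op 3 (add /k 80): {"k":80}
After op 4 (add /k 43): {"k":43}
After op 5 (add /d 41): {"d":41,"k":43}
After op 6 (replace /d 25): {"d":25,"k":43}
After op 7 (add /wsz 88): {"d":25,"k":43,"wsz":88}
After op 8 (add /a 4): {"a":4,"d":25,"k":43,"wsz":88}
After op 9 (add /wmd 98): {"a":4,"d":25,"k":43,"wmd":98,"wsz":88}
After op 10 (replace /k 76): {"a":4,"d":25,"k":76,"wmd":98,"wsz":88}
After op 11 (remove /wsz): {"a":4,"d":25,"k":76,"wmd":98}
After op 12 (add /wmd 23): {"a":4,"d":25,"k":76,"wmd":23}
After op 13 (replace /a 91): {"a":91,"d":25,"k":76,"wmd":23}
After op 14 (replace /wmd 10): {"a":91,"d":25,"k":76,"wmd":10}
After op 15 (add /lzf 1): {"a":91,"d":25,"k":76,"lzf":1,"wmd":10}
After op 16 (remove /k): {"a":91,"d":25,"lzf":1,"wmd":10}
After op 17 (remove /a): {"d":25,"lzf":1,"wmd":10}
After op 18 (add /wmd 95): {"d":25,"lzf":1,"wmd":95}
After op 19 (add /plj 52): {"d":25,"lzf":1,"plj":52,"wmd":95}
After op 20 (replace /lzf 28): {"d":25,"lzf":28,"plj":52,"wmd":95}
After op 21 (add /hnb 91): {"d":25,"hnb":91,"lzf":28,"plj":52,"wmd":95}
After op 22 (remove /lzf): {"d":25,"hnb":91,"plj":52,"wmd":95}
After op 23 (remove /d): {"hnb":91,"plj":52,"wmd":95}
Value at /hnb: 91

Answer: 91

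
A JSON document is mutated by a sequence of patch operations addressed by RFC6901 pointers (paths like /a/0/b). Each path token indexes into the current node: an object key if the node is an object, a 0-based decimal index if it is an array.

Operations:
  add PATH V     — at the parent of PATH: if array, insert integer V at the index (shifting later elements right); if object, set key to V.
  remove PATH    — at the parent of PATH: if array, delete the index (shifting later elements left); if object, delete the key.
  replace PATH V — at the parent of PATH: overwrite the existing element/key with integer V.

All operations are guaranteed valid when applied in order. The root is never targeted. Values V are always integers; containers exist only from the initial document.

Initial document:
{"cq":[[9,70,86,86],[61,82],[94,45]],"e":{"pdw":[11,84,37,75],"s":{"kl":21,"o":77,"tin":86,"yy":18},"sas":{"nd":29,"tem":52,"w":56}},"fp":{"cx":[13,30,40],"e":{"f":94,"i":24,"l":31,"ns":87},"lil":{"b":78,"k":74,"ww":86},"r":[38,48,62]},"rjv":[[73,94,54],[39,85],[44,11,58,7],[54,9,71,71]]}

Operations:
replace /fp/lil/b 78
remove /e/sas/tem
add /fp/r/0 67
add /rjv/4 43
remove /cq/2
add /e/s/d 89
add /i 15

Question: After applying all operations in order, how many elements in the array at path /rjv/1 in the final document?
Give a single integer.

After op 1 (replace /fp/lil/b 78): {"cq":[[9,70,86,86],[61,82],[94,45]],"e":{"pdw":[11,84,37,75],"s":{"kl":21,"o":77,"tin":86,"yy":18},"sas":{"nd":29,"tem":52,"w":56}},"fp":{"cx":[13,30,40],"e":{"f":94,"i":24,"l":31,"ns":87},"lil":{"b":78,"k":74,"ww":86},"r":[38,48,62]},"rjv":[[73,94,54],[39,85],[44,11,58,7],[54,9,71,71]]}
After op 2 (remove /e/sas/tem): {"cq":[[9,70,86,86],[61,82],[94,45]],"e":{"pdw":[11,84,37,75],"s":{"kl":21,"o":77,"tin":86,"yy":18},"sas":{"nd":29,"w":56}},"fp":{"cx":[13,30,40],"e":{"f":94,"i":24,"l":31,"ns":87},"lil":{"b":78,"k":74,"ww":86},"r":[38,48,62]},"rjv":[[73,94,54],[39,85],[44,11,58,7],[54,9,71,71]]}
After op 3 (add /fp/r/0 67): {"cq":[[9,70,86,86],[61,82],[94,45]],"e":{"pdw":[11,84,37,75],"s":{"kl":21,"o":77,"tin":86,"yy":18},"sas":{"nd":29,"w":56}},"fp":{"cx":[13,30,40],"e":{"f":94,"i":24,"l":31,"ns":87},"lil":{"b":78,"k":74,"ww":86},"r":[67,38,48,62]},"rjv":[[73,94,54],[39,85],[44,11,58,7],[54,9,71,71]]}
After op 4 (add /rjv/4 43): {"cq":[[9,70,86,86],[61,82],[94,45]],"e":{"pdw":[11,84,37,75],"s":{"kl":21,"o":77,"tin":86,"yy":18},"sas":{"nd":29,"w":56}},"fp":{"cx":[13,30,40],"e":{"f":94,"i":24,"l":31,"ns":87},"lil":{"b":78,"k":74,"ww":86},"r":[67,38,48,62]},"rjv":[[73,94,54],[39,85],[44,11,58,7],[54,9,71,71],43]}
After op 5 (remove /cq/2): {"cq":[[9,70,86,86],[61,82]],"e":{"pdw":[11,84,37,75],"s":{"kl":21,"o":77,"tin":86,"yy":18},"sas":{"nd":29,"w":56}},"fp":{"cx":[13,30,40],"e":{"f":94,"i":24,"l":31,"ns":87},"lil":{"b":78,"k":74,"ww":86},"r":[67,38,48,62]},"rjv":[[73,94,54],[39,85],[44,11,58,7],[54,9,71,71],43]}
After op 6 (add /e/s/d 89): {"cq":[[9,70,86,86],[61,82]],"e":{"pdw":[11,84,37,75],"s":{"d":89,"kl":21,"o":77,"tin":86,"yy":18},"sas":{"nd":29,"w":56}},"fp":{"cx":[13,30,40],"e":{"f":94,"i":24,"l":31,"ns":87},"lil":{"b":78,"k":74,"ww":86},"r":[67,38,48,62]},"rjv":[[73,94,54],[39,85],[44,11,58,7],[54,9,71,71],43]}
After op 7 (add /i 15): {"cq":[[9,70,86,86],[61,82]],"e":{"pdw":[11,84,37,75],"s":{"d":89,"kl":21,"o":77,"tin":86,"yy":18},"sas":{"nd":29,"w":56}},"fp":{"cx":[13,30,40],"e":{"f":94,"i":24,"l":31,"ns":87},"lil":{"b":78,"k":74,"ww":86},"r":[67,38,48,62]},"i":15,"rjv":[[73,94,54],[39,85],[44,11,58,7],[54,9,71,71],43]}
Size at path /rjv/1: 2

Answer: 2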